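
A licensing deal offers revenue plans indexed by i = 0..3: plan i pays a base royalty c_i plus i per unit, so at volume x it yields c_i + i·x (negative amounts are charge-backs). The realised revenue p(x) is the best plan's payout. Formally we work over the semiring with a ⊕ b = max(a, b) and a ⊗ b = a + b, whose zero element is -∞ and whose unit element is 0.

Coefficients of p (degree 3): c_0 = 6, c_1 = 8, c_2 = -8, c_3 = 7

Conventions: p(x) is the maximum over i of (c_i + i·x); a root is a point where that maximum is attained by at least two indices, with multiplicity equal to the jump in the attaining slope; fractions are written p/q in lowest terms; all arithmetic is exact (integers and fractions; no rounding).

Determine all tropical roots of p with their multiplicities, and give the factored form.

hull edge (i=0, c=6) to (i=1, c=8): slope 2, span 1
hull edge (i=1, c=8) to (i=3, c=7): slope -1/2, span 2
Factored form: p(x) = 7 ⊗ (x ⊕ (-2)) ⊗ (x ⊕ 1/2) ⊗ (x ⊕ 1/2)
Answer: roots = -2 (mult 1), 1/2 (mult 2)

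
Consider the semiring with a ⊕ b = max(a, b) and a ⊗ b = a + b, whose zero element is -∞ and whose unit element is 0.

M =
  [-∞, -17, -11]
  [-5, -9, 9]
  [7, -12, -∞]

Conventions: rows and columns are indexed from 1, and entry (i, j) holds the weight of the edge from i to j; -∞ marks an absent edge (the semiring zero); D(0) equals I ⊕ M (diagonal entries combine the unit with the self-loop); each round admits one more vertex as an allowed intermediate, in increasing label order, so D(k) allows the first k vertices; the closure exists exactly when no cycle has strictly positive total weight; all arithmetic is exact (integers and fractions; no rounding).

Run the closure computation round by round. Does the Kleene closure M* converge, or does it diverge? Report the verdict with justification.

D(0):
  [0, -17, -11]
  [-5, 0, 9]
  [7, -12, 0]
D(1):
  [0, -17, -11]
  [-5, 0, 9]
  [7, -10, 0]
D(2):
  [0, -17, -8]
  [-5, 0, 9]
  [7, -10, 0]
D(3):
  [0, -17, -8]
  [16, 0, 9]
  [7, -10, 0]
Key observation: every diagonal entry stays at the unit through all rounds, so no improving cycle exists.
Answer: CONVERGES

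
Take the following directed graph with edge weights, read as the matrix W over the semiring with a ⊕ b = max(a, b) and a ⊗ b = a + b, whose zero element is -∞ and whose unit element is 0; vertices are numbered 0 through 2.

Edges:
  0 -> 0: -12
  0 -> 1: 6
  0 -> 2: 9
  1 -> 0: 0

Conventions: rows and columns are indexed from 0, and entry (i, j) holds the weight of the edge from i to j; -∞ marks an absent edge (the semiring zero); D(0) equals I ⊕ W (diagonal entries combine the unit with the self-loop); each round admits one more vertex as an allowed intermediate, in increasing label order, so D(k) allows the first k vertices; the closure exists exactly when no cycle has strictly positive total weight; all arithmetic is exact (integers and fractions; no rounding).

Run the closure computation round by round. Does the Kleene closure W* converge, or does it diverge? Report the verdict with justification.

D(0):
  [0, 6, 9]
  [0, 0, -∞]
  [-∞, -∞, 0]
Detection: at round 1, diagonal entry (1, 1) turns strictly positive.
Key observation: the cycle 1->0->1 has total weight 0 + 6, which is strictly positive.
Answer: DIVERGES — positive cycle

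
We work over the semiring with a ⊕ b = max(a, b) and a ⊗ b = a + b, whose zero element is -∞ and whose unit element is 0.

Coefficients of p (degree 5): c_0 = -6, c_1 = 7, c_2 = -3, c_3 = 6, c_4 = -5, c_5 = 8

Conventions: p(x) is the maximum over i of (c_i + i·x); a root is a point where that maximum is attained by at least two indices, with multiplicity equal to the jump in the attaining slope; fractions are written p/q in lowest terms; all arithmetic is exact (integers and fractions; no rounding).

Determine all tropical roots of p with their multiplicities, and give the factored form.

hull edge (i=0, c=-6) to (i=1, c=7): slope 13, span 1
hull edge (i=1, c=7) to (i=5, c=8): slope 1/4, span 4
Factored form: p(x) = 8 ⊗ (x ⊕ (-13)) ⊗ (x ⊕ (-1/4)) ⊗ (x ⊕ (-1/4)) ⊗ (x ⊕ (-1/4)) ⊗ (x ⊕ (-1/4))
Answer: roots = -13 (mult 1), -1/4 (mult 4)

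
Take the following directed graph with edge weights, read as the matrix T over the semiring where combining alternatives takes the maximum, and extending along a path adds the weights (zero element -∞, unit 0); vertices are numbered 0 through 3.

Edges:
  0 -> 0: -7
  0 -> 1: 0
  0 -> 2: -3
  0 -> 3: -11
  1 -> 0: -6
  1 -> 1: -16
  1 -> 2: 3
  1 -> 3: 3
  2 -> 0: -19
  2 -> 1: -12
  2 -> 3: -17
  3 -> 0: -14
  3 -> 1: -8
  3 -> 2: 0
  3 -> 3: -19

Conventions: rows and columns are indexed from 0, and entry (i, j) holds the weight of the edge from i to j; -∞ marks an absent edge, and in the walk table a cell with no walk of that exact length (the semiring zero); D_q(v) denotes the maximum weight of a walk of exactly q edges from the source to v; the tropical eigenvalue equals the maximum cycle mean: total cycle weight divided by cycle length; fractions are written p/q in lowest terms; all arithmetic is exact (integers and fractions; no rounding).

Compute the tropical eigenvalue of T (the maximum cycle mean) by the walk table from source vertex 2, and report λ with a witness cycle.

q=0: [-∞, -∞, 0, -∞]
q=1: [-19, -12, -∞, -17]
q=2: [-18, -19, -9, -9]
q=3: [-23, -17, -9, -16]
q=4: [-23, -21, -14, -14]
Optimal cycle mean attained by: cycle 1->3->1, total 3 + (-8), length 2.
Answer: λ = -5/2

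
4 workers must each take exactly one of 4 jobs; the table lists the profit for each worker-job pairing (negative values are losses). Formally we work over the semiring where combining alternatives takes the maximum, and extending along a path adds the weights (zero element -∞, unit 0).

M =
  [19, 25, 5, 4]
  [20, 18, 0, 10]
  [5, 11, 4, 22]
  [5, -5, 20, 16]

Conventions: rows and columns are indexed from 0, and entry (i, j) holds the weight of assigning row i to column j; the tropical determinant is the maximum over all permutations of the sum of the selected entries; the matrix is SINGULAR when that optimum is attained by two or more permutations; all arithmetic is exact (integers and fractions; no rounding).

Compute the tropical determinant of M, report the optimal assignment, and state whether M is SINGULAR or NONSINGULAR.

σ = (0, 1, 2, 3): 19 + 18 + 4 + 16 = 57
σ = (0, 1, 3, 2): 19 + 18 + 22 + 20 = 79
σ = (0, 2, 1, 3): 19 + 0 + 11 + 16 = 46
σ = (0, 2, 3, 1): 19 + 0 + 22 + (-5) = 36
σ = (0, 3, 1, 2): 19 + 10 + 11 + 20 = 60
σ = (0, 3, 2, 1): 19 + 10 + 4 + (-5) = 28
σ = (1, 0, 2, 3): 25 + 20 + 4 + 16 = 65
σ = (1, 0, 3, 2): 25 + 20 + 22 + 20 = 87
σ = (1, 2, 0, 3): 25 + 0 + 5 + 16 = 46
σ = (1, 2, 3, 0): 25 + 0 + 22 + 5 = 52
σ = (1, 3, 0, 2): 25 + 10 + 5 + 20 = 60
σ = (1, 3, 2, 0): 25 + 10 + 4 + 5 = 44
σ = (2, 0, 1, 3): 5 + 20 + 11 + 16 = 52
σ = (2, 0, 3, 1): 5 + 20 + 22 + (-5) = 42
σ = (2, 1, 0, 3): 5 + 18 + 5 + 16 = 44
σ = (2, 1, 3, 0): 5 + 18 + 22 + 5 = 50
σ = (2, 3, 0, 1): 5 + 10 + 5 + (-5) = 15
σ = (2, 3, 1, 0): 5 + 10 + 11 + 5 = 31
σ = (3, 0, 1, 2): 4 + 20 + 11 + 20 = 55
σ = (3, 0, 2, 1): 4 + 20 + 4 + (-5) = 23
σ = (3, 1, 0, 2): 4 + 18 + 5 + 20 = 47
σ = (3, 1, 2, 0): 4 + 18 + 4 + 5 = 31
σ = (3, 2, 0, 1): 4 + 0 + 5 + (-5) = 4
σ = (3, 2, 1, 0): 4 + 0 + 11 + 5 = 20
Optimal value attained by: σ = (1, 0, 3, 2).
Answer: det⊕(M) = 87; verdict: NONSINGULAR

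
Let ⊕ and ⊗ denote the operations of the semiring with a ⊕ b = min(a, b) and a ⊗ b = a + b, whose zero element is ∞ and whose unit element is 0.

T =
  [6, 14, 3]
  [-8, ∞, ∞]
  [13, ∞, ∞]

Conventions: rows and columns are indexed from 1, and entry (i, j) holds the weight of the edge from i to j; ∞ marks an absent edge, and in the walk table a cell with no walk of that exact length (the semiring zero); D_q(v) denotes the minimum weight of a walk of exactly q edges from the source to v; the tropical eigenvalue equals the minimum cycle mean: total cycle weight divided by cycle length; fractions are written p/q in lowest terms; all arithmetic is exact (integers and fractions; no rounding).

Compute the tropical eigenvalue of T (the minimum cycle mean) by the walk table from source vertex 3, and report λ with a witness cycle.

q=0: [∞, ∞, 0]
q=1: [13, ∞, ∞]
q=2: [19, 27, 16]
q=3: [19, 33, 22]
Optimal cycle mean attained by: cycle 1->2->1, total 14 + (-8), length 2.
Answer: λ = 3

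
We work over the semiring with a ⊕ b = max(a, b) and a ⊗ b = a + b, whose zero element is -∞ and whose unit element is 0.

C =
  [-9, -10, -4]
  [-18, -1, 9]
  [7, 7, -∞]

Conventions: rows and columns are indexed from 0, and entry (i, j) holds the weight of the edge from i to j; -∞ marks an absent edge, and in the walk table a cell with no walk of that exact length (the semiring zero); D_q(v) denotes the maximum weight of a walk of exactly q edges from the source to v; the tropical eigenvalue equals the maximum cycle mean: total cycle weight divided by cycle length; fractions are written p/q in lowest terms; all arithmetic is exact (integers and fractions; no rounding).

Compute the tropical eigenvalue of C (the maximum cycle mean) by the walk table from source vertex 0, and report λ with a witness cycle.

q=0: [0, -∞, -∞]
q=1: [-9, -10, -4]
q=2: [3, 3, -1]
q=3: [6, 6, 12]
Optimal cycle mean attained by: cycle 1->2->1, total 9 + 7, length 2.
Answer: λ = 8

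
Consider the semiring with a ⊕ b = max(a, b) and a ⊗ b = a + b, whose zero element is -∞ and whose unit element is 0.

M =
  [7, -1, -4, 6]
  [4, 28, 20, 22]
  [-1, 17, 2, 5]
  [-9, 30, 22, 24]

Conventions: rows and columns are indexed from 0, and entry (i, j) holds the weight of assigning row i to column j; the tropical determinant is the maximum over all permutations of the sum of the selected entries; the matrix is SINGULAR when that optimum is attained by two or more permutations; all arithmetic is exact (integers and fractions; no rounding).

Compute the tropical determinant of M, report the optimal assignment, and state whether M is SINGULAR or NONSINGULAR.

σ = (0, 1, 2, 3): 7 + 28 + 2 + 24 = 61
σ = (0, 1, 3, 2): 7 + 28 + 5 + 22 = 62
σ = (0, 2, 1, 3): 7 + 20 + 17 + 24 = 68
σ = (0, 2, 3, 1): 7 + 20 + 5 + 30 = 62
σ = (0, 3, 1, 2): 7 + 22 + 17 + 22 = 68
σ = (0, 3, 2, 1): 7 + 22 + 2 + 30 = 61
σ = (1, 0, 2, 3): (-1) + 4 + 2 + 24 = 29
σ = (1, 0, 3, 2): (-1) + 4 + 5 + 22 = 30
σ = (1, 2, 0, 3): (-1) + 20 + (-1) + 24 = 42
σ = (1, 2, 3, 0): (-1) + 20 + 5 + (-9) = 15
σ = (1, 3, 0, 2): (-1) + 22 + (-1) + 22 = 42
σ = (1, 3, 2, 0): (-1) + 22 + 2 + (-9) = 14
σ = (2, 0, 1, 3): (-4) + 4 + 17 + 24 = 41
σ = (2, 0, 3, 1): (-4) + 4 + 5 + 30 = 35
σ = (2, 1, 0, 3): (-4) + 28 + (-1) + 24 = 47
σ = (2, 1, 3, 0): (-4) + 28 + 5 + (-9) = 20
σ = (2, 3, 0, 1): (-4) + 22 + (-1) + 30 = 47
σ = (2, 3, 1, 0): (-4) + 22 + 17 + (-9) = 26
σ = (3, 0, 1, 2): 6 + 4 + 17 + 22 = 49
σ = (3, 0, 2, 1): 6 + 4 + 2 + 30 = 42
σ = (3, 1, 0, 2): 6 + 28 + (-1) + 22 = 55
σ = (3, 1, 2, 0): 6 + 28 + 2 + (-9) = 27
σ = (3, 2, 0, 1): 6 + 20 + (-1) + 30 = 55
σ = (3, 2, 1, 0): 6 + 20 + 17 + (-9) = 34
Optimal value attained by: σ = (0, 2, 1, 3).
Answer: det⊕(M) = 68; verdict: SINGULAR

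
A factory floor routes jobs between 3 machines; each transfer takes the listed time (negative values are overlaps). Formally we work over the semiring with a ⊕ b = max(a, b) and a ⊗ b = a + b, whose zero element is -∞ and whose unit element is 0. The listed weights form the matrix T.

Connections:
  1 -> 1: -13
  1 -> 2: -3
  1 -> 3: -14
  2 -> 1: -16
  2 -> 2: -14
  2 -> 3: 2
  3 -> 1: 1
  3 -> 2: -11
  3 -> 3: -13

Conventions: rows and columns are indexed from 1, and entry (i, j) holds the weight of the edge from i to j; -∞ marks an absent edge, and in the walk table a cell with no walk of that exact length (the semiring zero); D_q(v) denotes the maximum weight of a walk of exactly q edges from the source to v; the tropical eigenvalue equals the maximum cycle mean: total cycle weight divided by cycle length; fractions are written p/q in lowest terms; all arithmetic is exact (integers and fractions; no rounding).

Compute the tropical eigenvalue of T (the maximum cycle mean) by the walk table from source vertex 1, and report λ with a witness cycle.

q=0: [0, -∞, -∞]
q=1: [-13, -3, -14]
q=2: [-13, -16, -1]
q=3: [0, -12, -14]
Optimal cycle mean attained by: cycle 1->2->3->1, total (-3) + 2 + 1, length 3.
Answer: λ = 0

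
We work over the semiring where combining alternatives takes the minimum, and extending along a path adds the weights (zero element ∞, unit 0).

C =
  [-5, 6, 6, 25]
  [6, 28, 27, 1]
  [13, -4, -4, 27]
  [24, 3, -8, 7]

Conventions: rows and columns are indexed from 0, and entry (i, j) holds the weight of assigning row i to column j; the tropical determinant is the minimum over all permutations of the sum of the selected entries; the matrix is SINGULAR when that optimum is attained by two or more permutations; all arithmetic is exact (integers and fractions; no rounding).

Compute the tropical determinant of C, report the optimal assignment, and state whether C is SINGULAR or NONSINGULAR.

σ = (0, 1, 2, 3): (-5) + 28 + (-4) + 7 = 26
σ = (0, 1, 3, 2): (-5) + 28 + 27 + (-8) = 42
σ = (0, 2, 1, 3): (-5) + 27 + (-4) + 7 = 25
σ = (0, 2, 3, 1): (-5) + 27 + 27 + 3 = 52
σ = (0, 3, 1, 2): (-5) + 1 + (-4) + (-8) = -16
σ = (0, 3, 2, 1): (-5) + 1 + (-4) + 3 = -5
σ = (1, 0, 2, 3): 6 + 6 + (-4) + 7 = 15
σ = (1, 0, 3, 2): 6 + 6 + 27 + (-8) = 31
σ = (1, 2, 0, 3): 6 + 27 + 13 + 7 = 53
σ = (1, 2, 3, 0): 6 + 27 + 27 + 24 = 84
σ = (1, 3, 0, 2): 6 + 1 + 13 + (-8) = 12
σ = (1, 3, 2, 0): 6 + 1 + (-4) + 24 = 27
σ = (2, 0, 1, 3): 6 + 6 + (-4) + 7 = 15
σ = (2, 0, 3, 1): 6 + 6 + 27 + 3 = 42
σ = (2, 1, 0, 3): 6 + 28 + 13 + 7 = 54
σ = (2, 1, 3, 0): 6 + 28 + 27 + 24 = 85
σ = (2, 3, 0, 1): 6 + 1 + 13 + 3 = 23
σ = (2, 3, 1, 0): 6 + 1 + (-4) + 24 = 27
σ = (3, 0, 1, 2): 25 + 6 + (-4) + (-8) = 19
σ = (3, 0, 2, 1): 25 + 6 + (-4) + 3 = 30
σ = (3, 1, 0, 2): 25 + 28 + 13 + (-8) = 58
σ = (3, 1, 2, 0): 25 + 28 + (-4) + 24 = 73
σ = (3, 2, 0, 1): 25 + 27 + 13 + 3 = 68
σ = (3, 2, 1, 0): 25 + 27 + (-4) + 24 = 72
Optimal value attained by: σ = (0, 3, 1, 2).
Answer: det⊕(C) = -16; verdict: NONSINGULAR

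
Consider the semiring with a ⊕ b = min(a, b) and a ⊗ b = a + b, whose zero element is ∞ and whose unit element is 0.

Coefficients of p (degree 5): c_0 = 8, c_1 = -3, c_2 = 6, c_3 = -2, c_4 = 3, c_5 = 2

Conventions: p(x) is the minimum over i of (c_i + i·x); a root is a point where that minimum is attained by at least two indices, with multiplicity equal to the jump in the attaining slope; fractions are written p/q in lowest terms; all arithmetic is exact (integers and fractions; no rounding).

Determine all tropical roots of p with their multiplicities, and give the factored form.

hull edge (i=0, c=8) to (i=1, c=-3): slope -11, span 1
hull edge (i=1, c=-3) to (i=3, c=-2): slope 1/2, span 2
hull edge (i=3, c=-2) to (i=5, c=2): slope 2, span 2
Factored form: p(x) = 2 ⊗ (x ⊕ (-2)) ⊗ (x ⊕ (-2)) ⊗ (x ⊕ (-1/2)) ⊗ (x ⊕ (-1/2)) ⊗ (x ⊕ 11)
Answer: roots = -2 (mult 2), -1/2 (mult 2), 11 (mult 1)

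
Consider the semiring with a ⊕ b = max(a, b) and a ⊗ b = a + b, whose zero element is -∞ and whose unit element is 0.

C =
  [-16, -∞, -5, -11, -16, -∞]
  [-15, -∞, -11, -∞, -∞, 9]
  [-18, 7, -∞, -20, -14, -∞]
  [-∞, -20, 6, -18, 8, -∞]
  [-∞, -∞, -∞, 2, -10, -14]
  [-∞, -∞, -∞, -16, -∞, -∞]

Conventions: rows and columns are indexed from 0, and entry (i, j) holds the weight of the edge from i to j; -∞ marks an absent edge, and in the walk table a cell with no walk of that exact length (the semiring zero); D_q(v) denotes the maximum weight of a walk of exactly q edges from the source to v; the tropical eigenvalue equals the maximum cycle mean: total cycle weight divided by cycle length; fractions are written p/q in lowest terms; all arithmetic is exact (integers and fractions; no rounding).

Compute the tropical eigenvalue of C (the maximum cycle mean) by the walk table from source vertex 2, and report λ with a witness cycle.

q=0: [-∞, -∞, 0, -∞, -∞, -∞]
q=1: [-18, 7, -∞, -20, -14, -∞]
q=2: [-8, -40, -4, -12, -12, 16]
q=3: [-22, 3, -6, 0, -4, -26]
q=4: [-12, 1, 6, -2, 8, 12]
q=5: [-12, 13, 4, 10, 6, 10]
q=6: [-2, 11, 16, 8, 18, 22]
Optimal cycle mean attained by: cycle 3->4->3, total 8 + 2, length 2.
Answer: λ = 5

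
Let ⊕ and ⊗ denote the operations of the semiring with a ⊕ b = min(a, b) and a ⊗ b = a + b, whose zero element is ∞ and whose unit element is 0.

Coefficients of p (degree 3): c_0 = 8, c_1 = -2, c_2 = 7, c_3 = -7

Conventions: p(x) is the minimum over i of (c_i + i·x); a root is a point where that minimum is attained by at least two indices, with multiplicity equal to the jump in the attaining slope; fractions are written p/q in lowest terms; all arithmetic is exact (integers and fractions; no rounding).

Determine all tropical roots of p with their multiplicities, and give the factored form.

hull edge (i=0, c=8) to (i=1, c=-2): slope -10, span 1
hull edge (i=1, c=-2) to (i=3, c=-7): slope -5/2, span 2
Factored form: p(x) = -7 ⊗ (x ⊕ 5/2) ⊗ (x ⊕ 5/2) ⊗ (x ⊕ 10)
Answer: roots = 5/2 (mult 2), 10 (mult 1)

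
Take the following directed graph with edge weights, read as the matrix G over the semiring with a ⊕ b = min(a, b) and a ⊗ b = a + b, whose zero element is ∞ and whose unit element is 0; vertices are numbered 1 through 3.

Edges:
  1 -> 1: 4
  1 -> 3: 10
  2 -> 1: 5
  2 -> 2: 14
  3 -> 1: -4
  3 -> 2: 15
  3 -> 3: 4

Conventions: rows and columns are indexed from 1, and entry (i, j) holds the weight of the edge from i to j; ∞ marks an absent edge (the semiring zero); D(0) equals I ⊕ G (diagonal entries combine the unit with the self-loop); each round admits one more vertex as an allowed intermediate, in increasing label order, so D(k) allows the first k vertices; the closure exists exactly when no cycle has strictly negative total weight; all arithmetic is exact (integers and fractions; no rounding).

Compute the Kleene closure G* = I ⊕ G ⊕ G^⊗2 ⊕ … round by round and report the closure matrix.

D(0):
  [0, ∞, 10]
  [5, 0, ∞]
  [-4, 15, 0]
D(1):
  [0, ∞, 10]
  [5, 0, 15]
  [-4, 15, 0]
D(2):
  [0, ∞, 10]
  [5, 0, 15]
  [-4, 15, 0]
D(3):
  [0, 25, 10]
  [5, 0, 15]
  [-4, 15, 0]
Answer: G* = [[0, 25, 10], [5, 0, 15], [-4, 15, 0]]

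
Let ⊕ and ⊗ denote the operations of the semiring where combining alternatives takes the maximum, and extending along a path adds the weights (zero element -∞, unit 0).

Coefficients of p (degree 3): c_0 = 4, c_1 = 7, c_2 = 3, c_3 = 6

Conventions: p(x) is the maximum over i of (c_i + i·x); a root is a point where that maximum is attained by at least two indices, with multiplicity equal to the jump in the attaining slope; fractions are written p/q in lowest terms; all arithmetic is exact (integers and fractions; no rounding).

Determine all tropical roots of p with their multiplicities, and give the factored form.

hull edge (i=0, c=4) to (i=1, c=7): slope 3, span 1
hull edge (i=1, c=7) to (i=3, c=6): slope -1/2, span 2
Factored form: p(x) = 6 ⊗ (x ⊕ (-3)) ⊗ (x ⊕ 1/2) ⊗ (x ⊕ 1/2)
Answer: roots = -3 (mult 1), 1/2 (mult 2)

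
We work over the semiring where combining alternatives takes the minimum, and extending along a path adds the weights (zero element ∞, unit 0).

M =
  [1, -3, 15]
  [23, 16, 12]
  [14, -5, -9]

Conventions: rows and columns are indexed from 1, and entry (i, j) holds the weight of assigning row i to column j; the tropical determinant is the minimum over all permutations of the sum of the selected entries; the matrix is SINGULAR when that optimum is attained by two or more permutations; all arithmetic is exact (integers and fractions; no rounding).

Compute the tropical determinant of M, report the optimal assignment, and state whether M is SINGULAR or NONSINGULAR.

σ = (1, 2, 3): 1 + 16 + (-9) = 8
σ = (1, 3, 2): 1 + 12 + (-5) = 8
σ = (2, 1, 3): (-3) + 23 + (-9) = 11
σ = (2, 3, 1): (-3) + 12 + 14 = 23
σ = (3, 1, 2): 15 + 23 + (-5) = 33
σ = (3, 2, 1): 15 + 16 + 14 = 45
Optimal value attained by: σ = (1, 2, 3).
Answer: det⊕(M) = 8; verdict: SINGULAR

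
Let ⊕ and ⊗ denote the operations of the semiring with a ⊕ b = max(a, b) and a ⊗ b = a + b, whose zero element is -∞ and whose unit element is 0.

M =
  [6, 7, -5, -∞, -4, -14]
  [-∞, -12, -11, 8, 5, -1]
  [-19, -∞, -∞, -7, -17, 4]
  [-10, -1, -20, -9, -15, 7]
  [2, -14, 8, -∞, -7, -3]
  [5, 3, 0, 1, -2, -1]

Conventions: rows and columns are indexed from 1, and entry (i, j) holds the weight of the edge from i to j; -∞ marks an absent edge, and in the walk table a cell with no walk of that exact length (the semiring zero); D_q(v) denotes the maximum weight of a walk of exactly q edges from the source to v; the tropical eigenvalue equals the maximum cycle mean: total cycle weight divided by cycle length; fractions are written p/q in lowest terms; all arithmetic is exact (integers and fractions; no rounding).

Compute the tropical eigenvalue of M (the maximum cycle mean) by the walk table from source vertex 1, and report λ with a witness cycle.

q=0: [0, -∞, -∞, -∞, -∞, -∞]
q=1: [6, 7, -5, -∞, -4, -14]
q=2: [12, 13, 4, 15, 12, 6]
q=3: [18, 19, 20, 21, 18, 22]
q=4: [27, 25, 26, 27, 24, 28]
q=5: [33, 34, 32, 33, 30, 34]
q=6: [39, 40, 38, 42, 39, 40]
Optimal cycle mean attained by: cycle 1->2->4->6->1, total 7 + 8 + 7 + 5, length 4.
Answer: λ = 27/4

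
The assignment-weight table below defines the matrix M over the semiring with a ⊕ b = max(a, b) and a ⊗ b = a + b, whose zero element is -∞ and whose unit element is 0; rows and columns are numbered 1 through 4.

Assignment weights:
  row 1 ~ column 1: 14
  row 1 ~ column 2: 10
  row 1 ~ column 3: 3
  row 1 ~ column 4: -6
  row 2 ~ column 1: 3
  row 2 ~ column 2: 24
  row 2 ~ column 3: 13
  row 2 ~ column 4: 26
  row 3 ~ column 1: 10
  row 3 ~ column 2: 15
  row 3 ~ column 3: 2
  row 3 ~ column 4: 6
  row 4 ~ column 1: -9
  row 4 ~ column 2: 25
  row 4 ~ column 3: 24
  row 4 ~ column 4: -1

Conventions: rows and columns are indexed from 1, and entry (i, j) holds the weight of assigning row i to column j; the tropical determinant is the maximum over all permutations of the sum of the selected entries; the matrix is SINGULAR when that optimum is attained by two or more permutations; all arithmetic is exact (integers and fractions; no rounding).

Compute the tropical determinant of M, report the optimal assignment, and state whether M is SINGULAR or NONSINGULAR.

σ = (1, 2, 3, 4): 14 + 24 + 2 + (-1) = 39
σ = (1, 2, 4, 3): 14 + 24 + 6 + 24 = 68
σ = (1, 3, 2, 4): 14 + 13 + 15 + (-1) = 41
σ = (1, 3, 4, 2): 14 + 13 + 6 + 25 = 58
σ = (1, 4, 2, 3): 14 + 26 + 15 + 24 = 79
σ = (1, 4, 3, 2): 14 + 26 + 2 + 25 = 67
σ = (2, 1, 3, 4): 10 + 3 + 2 + (-1) = 14
σ = (2, 1, 4, 3): 10 + 3 + 6 + 24 = 43
σ = (2, 3, 1, 4): 10 + 13 + 10 + (-1) = 32
σ = (2, 3, 4, 1): 10 + 13 + 6 + (-9) = 20
σ = (2, 4, 1, 3): 10 + 26 + 10 + 24 = 70
σ = (2, 4, 3, 1): 10 + 26 + 2 + (-9) = 29
σ = (3, 1, 2, 4): 3 + 3 + 15 + (-1) = 20
σ = (3, 1, 4, 2): 3 + 3 + 6 + 25 = 37
σ = (3, 2, 1, 4): 3 + 24 + 10 + (-1) = 36
σ = (3, 2, 4, 1): 3 + 24 + 6 + (-9) = 24
σ = (3, 4, 1, 2): 3 + 26 + 10 + 25 = 64
σ = (3, 4, 2, 1): 3 + 26 + 15 + (-9) = 35
σ = (4, 1, 2, 3): (-6) + 3 + 15 + 24 = 36
σ = (4, 1, 3, 2): (-6) + 3 + 2 + 25 = 24
σ = (4, 2, 1, 3): (-6) + 24 + 10 + 24 = 52
σ = (4, 2, 3, 1): (-6) + 24 + 2 + (-9) = 11
σ = (4, 3, 1, 2): (-6) + 13 + 10 + 25 = 42
σ = (4, 3, 2, 1): (-6) + 13 + 15 + (-9) = 13
Optimal value attained by: σ = (1, 4, 2, 3).
Answer: det⊕(M) = 79; verdict: NONSINGULAR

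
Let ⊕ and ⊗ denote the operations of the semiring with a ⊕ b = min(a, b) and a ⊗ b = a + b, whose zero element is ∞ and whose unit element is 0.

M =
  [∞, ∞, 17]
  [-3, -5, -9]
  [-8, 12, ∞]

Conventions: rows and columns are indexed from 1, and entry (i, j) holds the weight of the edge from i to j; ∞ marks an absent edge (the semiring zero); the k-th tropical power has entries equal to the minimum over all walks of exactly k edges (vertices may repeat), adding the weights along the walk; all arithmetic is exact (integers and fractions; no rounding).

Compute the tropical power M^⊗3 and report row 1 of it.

M^⊗2:
  [9, 29, ∞]
  [-17, -10, -14]
  [9, 7, 3]
M^⊗3:
  [26, 24, 20]
  [-22, -15, -19]
  [-5, 2, -2]
Answer: row 1 of M^⊗3 = [26, 24, 20]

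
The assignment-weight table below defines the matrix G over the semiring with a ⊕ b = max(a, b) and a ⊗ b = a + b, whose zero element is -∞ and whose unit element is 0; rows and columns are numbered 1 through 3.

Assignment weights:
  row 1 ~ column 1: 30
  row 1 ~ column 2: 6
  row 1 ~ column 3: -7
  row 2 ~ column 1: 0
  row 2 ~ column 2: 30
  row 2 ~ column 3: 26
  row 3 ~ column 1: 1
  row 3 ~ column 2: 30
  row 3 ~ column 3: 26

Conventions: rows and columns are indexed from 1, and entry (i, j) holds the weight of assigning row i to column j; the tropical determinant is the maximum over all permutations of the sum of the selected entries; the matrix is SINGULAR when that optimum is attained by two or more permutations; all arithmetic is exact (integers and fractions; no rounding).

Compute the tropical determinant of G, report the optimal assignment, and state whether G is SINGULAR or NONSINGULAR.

σ = (1, 2, 3): 30 + 30 + 26 = 86
σ = (1, 3, 2): 30 + 26 + 30 = 86
σ = (2, 1, 3): 6 + 0 + 26 = 32
σ = (2, 3, 1): 6 + 26 + 1 = 33
σ = (3, 1, 2): (-7) + 0 + 30 = 23
σ = (3, 2, 1): (-7) + 30 + 1 = 24
Optimal value attained by: σ = (1, 2, 3).
Answer: det⊕(G) = 86; verdict: SINGULAR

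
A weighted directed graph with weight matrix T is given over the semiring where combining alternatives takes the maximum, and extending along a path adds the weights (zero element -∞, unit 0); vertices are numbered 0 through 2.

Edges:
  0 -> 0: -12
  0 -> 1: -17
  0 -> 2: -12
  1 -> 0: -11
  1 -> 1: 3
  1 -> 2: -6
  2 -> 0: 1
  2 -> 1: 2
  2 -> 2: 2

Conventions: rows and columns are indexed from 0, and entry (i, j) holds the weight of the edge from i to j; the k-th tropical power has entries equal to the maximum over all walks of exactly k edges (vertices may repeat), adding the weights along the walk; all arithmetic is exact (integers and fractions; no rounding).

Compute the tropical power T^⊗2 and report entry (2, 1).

T^⊗2:
  [-11, -10, -10]
  [-5, 6, -3]
  [3, 5, 4]
Key observation: the optimum is the walk 2->1->1, with weight 2 + 3 = 5.
Optimal value attained by: walk 2->1->1.
Answer: (T^⊗2)[2][1] = 5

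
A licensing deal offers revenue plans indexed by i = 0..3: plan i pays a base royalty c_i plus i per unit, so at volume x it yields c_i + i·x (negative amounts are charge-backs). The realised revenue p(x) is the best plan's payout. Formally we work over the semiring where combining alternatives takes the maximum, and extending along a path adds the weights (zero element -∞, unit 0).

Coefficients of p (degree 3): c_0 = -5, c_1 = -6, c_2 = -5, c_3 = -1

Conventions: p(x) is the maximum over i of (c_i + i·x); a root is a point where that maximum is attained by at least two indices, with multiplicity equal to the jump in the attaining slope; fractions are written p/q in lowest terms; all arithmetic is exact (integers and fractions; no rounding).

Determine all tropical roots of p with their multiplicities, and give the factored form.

hull edge (i=0, c=-5) to (i=3, c=-1): slope 4/3, span 3
Factored form: p(x) = -1 ⊗ (x ⊕ (-4/3)) ⊗ (x ⊕ (-4/3)) ⊗ (x ⊕ (-4/3))
Answer: roots = -4/3 (mult 3)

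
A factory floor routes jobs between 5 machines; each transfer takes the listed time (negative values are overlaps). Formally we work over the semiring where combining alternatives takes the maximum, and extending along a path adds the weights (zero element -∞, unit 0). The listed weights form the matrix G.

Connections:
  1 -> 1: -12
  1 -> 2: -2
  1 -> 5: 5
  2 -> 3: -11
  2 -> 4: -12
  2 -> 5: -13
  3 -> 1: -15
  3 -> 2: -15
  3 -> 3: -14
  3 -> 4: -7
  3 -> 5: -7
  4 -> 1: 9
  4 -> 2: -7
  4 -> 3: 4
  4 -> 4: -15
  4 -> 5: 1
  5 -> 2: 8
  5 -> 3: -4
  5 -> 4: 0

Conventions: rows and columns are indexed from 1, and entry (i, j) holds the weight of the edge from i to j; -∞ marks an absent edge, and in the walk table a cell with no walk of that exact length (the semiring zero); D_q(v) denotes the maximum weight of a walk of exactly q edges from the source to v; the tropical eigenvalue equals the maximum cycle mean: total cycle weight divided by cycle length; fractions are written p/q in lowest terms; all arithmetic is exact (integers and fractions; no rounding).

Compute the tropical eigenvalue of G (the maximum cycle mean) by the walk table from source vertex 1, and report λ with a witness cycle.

q=0: [0, -∞, -∞, -∞, -∞]
q=1: [-12, -2, -∞, -∞, 5]
q=2: [-24, 13, 1, 5, -7]
q=3: [14, 1, 9, 1, 6]
q=4: [10, 14, 5, 6, 19]
q=5: [15, 27, 15, 19, 15]
Optimal cycle mean attained by: cycle 1->5->4->1, total 5 + 0 + 9, length 3.
Answer: λ = 14/3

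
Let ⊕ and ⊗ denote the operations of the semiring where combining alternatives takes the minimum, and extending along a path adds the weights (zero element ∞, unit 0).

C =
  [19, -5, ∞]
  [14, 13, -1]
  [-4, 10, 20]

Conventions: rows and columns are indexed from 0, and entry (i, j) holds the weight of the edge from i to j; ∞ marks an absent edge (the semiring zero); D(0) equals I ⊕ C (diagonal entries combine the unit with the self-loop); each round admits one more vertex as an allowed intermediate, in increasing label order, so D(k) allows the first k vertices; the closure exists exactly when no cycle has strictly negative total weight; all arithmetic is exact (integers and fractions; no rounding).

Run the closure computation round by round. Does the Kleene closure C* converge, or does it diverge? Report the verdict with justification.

D(0):
  [0, -5, ∞]
  [14, 0, -1]
  [-4, 10, 0]
D(1):
  [0, -5, ∞]
  [14, 0, -1]
  [-4, -9, 0]
Detection: at round 2, diagonal entry (2, 2) turns strictly negative.
Key observation: the cycle 2->0->1->2 has total weight (-4) + (-5) + (-1), which is strictly negative.
Answer: DIVERGES — negative cycle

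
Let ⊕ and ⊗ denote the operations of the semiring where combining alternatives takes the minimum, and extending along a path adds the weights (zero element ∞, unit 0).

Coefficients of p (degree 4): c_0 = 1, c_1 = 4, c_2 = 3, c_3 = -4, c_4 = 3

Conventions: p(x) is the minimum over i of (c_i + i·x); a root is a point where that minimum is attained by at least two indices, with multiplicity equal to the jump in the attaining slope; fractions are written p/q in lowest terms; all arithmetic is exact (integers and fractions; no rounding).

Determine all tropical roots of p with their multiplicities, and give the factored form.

hull edge (i=0, c=1) to (i=3, c=-4): slope -5/3, span 3
hull edge (i=3, c=-4) to (i=4, c=3): slope 7, span 1
Factored form: p(x) = 3 ⊗ (x ⊕ (-7)) ⊗ (x ⊕ 5/3) ⊗ (x ⊕ 5/3) ⊗ (x ⊕ 5/3)
Answer: roots = -7 (mult 1), 5/3 (mult 3)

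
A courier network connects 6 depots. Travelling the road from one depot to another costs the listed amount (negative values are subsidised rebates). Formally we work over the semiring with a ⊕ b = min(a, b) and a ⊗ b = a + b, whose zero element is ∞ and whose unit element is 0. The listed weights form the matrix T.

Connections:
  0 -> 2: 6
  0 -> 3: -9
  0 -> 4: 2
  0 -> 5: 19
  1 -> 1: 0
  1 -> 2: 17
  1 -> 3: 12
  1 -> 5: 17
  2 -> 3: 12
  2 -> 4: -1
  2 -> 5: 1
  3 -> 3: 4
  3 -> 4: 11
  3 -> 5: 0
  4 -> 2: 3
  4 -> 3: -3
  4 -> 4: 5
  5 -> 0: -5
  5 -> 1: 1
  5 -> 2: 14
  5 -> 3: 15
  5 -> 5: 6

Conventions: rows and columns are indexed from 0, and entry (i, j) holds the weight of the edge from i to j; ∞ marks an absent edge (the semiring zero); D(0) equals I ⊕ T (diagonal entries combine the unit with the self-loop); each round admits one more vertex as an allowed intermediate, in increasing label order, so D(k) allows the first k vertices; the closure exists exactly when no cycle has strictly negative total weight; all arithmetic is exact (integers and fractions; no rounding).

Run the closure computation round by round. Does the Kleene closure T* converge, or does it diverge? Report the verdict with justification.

D(0):
  [0, ∞, 6, -9, 2, 19]
  [∞, 0, 17, 12, ∞, 17]
  [∞, ∞, 0, 12, -1, 1]
  [∞, ∞, ∞, 0, 11, 0]
  [∞, ∞, 3, -3, 0, ∞]
  [-5, 1, 14, 15, ∞, 0]
D(1):
  [0, ∞, 6, -9, 2, 19]
  [∞, 0, 17, 12, ∞, 17]
  [∞, ∞, 0, 12, -1, 1]
  [∞, ∞, ∞, 0, 11, 0]
  [∞, ∞, 3, -3, 0, ∞]
  [-5, 1, 1, -14, -3, 0]
D(2):
  [0, ∞, 6, -9, 2, 19]
  [∞, 0, 17, 12, ∞, 17]
  [∞, ∞, 0, 12, -1, 1]
  [∞, ∞, ∞, 0, 11, 0]
  [∞, ∞, 3, -3, 0, ∞]
  [-5, 1, 1, -14, -3, 0]
D(3):
  [0, ∞, 6, -9, 2, 7]
  [∞, 0, 17, 12, 16, 17]
  [∞, ∞, 0, 12, -1, 1]
  [∞, ∞, ∞, 0, 11, 0]
  [∞, ∞, 3, -3, 0, 4]
  [-5, 1, 1, -14, -3, 0]
Detection: at round 4, diagonal entry (5, 5) turns strictly negative.
Key observation: the cycle 5->0->3->5 has total weight (-5) + (-9) + 0, which is strictly negative.
Answer: DIVERGES — negative cycle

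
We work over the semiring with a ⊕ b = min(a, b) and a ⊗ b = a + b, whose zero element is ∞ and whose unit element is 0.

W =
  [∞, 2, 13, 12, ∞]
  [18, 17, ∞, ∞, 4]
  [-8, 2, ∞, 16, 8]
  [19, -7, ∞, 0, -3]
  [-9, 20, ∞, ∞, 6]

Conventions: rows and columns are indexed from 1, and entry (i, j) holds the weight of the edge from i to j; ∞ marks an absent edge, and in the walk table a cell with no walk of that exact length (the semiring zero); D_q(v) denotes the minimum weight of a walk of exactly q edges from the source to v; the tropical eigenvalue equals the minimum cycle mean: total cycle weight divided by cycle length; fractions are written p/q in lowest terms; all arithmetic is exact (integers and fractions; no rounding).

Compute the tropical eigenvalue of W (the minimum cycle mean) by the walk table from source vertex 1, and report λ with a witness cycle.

q=0: [0, ∞, ∞, ∞, ∞]
q=1: [∞, 2, 13, 12, ∞]
q=2: [5, 5, ∞, 12, 6]
q=3: [-3, 5, 18, 12, 9]
q=4: [0, -1, 10, 9, 9]
q=5: [0, 2, 13, 9, 3]
Optimal cycle mean attained by: cycle 1->2->5->1, total 2 + 4 + (-9), length 3.
Answer: λ = -1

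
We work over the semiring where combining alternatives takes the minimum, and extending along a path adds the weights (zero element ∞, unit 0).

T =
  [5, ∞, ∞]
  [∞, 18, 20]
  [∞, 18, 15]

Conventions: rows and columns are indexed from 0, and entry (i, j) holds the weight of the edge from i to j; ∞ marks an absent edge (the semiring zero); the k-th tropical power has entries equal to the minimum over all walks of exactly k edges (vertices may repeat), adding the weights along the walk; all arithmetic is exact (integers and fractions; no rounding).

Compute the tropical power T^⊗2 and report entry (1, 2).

T^⊗2:
  [10, ∞, ∞]
  [∞, 36, 35]
  [∞, 33, 30]
Key observation: the optimum is the walk 1->2->2, with weight 20 + 15 = 35.
Optimal value attained by: walk 1->2->2.
Answer: (T^⊗2)[1][2] = 35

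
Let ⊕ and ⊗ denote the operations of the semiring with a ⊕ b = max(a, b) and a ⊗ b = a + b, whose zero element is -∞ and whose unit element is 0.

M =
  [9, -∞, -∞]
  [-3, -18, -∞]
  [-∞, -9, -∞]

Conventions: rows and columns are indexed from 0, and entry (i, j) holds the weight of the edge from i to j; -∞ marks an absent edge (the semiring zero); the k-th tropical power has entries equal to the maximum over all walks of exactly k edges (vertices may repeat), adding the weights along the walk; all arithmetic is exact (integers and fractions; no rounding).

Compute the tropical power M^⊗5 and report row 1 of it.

M^⊗2:
  [18, -∞, -∞]
  [6, -36, -∞]
  [-12, -27, -∞]
M^⊗3:
  [27, -∞, -∞]
  [15, -54, -∞]
  [-3, -45, -∞]
M^⊗4:
  [36, -∞, -∞]
  [24, -72, -∞]
  [6, -63, -∞]
M^⊗5:
  [45, -∞, -∞]
  [33, -90, -∞]
  [15, -81, -∞]
Answer: row 1 of M^⊗5 = [33, -90, -∞]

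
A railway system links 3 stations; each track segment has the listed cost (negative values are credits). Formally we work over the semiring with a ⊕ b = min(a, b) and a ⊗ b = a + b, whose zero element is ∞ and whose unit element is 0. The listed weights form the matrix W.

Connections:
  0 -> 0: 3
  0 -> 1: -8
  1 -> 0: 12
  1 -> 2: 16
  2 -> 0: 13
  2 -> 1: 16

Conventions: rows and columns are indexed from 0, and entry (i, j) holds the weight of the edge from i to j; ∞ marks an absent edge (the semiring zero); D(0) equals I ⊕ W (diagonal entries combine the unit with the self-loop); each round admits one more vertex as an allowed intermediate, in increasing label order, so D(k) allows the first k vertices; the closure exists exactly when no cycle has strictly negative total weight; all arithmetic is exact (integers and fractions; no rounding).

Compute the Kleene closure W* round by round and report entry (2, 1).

D(0):
  [0, -8, ∞]
  [12, 0, 16]
  [13, 16, 0]
D(1):
  [0, -8, ∞]
  [12, 0, 16]
  [13, 5, 0]
D(2):
  [0, -8, 8]
  [12, 0, 16]
  [13, 5, 0]
D(3):
  [0, -8, 8]
  [12, 0, 16]
  [13, 5, 0]
Answer: W*[2][1] = 5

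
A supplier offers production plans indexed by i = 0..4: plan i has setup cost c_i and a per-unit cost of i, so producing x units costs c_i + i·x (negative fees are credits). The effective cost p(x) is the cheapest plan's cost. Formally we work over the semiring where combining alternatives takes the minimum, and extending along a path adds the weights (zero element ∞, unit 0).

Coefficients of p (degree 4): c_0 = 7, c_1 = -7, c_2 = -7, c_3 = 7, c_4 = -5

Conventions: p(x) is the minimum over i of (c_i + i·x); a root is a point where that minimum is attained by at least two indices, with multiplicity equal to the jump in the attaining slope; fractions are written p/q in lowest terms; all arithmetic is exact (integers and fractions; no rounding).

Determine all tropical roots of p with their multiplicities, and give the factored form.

hull edge (i=0, c=7) to (i=1, c=-7): slope -14, span 1
hull edge (i=1, c=-7) to (i=2, c=-7): slope 0, span 1
hull edge (i=2, c=-7) to (i=4, c=-5): slope 1, span 2
Factored form: p(x) = -5 ⊗ (x ⊕ (-1)) ⊗ (x ⊕ (-1)) ⊗ (x ⊕ 0) ⊗ (x ⊕ 14)
Answer: roots = -1 (mult 2), 0 (mult 1), 14 (mult 1)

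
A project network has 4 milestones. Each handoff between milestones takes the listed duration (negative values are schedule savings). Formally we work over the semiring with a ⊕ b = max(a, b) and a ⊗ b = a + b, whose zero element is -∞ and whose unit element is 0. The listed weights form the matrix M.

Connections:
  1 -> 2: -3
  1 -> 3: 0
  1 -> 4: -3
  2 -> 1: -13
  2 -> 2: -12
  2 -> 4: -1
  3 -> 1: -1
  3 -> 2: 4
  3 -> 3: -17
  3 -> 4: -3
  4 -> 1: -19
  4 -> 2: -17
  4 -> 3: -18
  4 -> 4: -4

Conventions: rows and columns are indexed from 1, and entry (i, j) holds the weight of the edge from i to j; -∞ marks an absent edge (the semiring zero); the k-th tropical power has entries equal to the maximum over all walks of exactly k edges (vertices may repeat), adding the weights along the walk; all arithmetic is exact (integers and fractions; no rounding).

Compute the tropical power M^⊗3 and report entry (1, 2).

M^⊗2:
  [-1, 4, -17, -3]
  [-20, -16, -13, -5]
  [-9, -4, -1, 3]
  [-19, -14, -19, -8]
M^⊗3:
  [-9, -4, -1, 3]
  [-14, -9, -20, -9]
  [-2, 3, -9, -1]
  [-20, -15, -19, -12]
Key observation: the optimum is the walk 1->3->1->2, with weight 0 + (-1) + (-3) = -4.
Optimal value attained by: walk 1->3->1->2.
Answer: (M^⊗3)[1][2] = -4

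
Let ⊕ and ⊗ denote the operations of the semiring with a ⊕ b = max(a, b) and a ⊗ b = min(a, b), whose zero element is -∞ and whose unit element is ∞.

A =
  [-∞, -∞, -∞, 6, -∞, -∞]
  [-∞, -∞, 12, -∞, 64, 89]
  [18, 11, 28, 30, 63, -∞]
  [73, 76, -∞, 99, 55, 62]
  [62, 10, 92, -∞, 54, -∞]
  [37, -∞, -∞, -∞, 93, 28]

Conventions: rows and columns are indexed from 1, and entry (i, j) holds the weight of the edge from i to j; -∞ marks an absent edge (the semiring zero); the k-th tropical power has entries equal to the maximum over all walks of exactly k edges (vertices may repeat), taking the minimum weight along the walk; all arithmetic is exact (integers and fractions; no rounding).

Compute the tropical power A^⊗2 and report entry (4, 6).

A^⊗2:
  [6, 6, -∞, 6, 6, 6]
  [62, 11, 64, 12, 89, 28]
  [62, 30, 63, 30, 54, 30]
  [73, 76, 55, 99, 64, 76]
  [54, 11, 54, 30, 63, 10]
  [62, 10, 92, 6, 54, 28]
Key observation: the optimum is the walk 4->2->6, with weight 76 min 89 = 76.
Optimal value attained by: walk 4->2->6.
Answer: (A^⊗2)[4][6] = 76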